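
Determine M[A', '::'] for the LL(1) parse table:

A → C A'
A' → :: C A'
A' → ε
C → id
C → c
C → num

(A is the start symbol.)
To find M[A', '::'], we find productions for A' where '::' is in the predict set (PREDICT(N → α) = (FIRST(α) \ {ε}) ∪ (FOLLOW(N) if α ⇒* ε)).

Relevant sets:
  FOLLOW(A') = { $ }

A' → :: C A': PREDICT = { '::' }
  '::' is in predict set, so this production goes in M[A', '::']
A' → ε: PREDICT = { $ }

M[A', '::'] = A' → :: C A'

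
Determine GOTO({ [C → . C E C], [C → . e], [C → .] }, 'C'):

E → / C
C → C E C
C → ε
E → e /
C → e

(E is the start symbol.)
{ [C → C . E C], [E → . / C], [E → . e /] }

GOTO(I, 'C') = CLOSURE({ [A → αX.β] : [A → α.Xβ] ∈ I, X = 'C' })

Items with dot before 'C', with the dot advanced:
  [C → . C E C] → [C → C . E C]
Closure of the advanced items:
  [C → C . E C] has the dot before E: add [E → . / C], [E → . e /]

GOTO = { [C → C . E C], [E → . / C], [E → . e /] }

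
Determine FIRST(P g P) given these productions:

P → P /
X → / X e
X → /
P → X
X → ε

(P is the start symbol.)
{ '/', 'g' }

FIRST sets of the non-terminals involved (from the grammar, by fixed-point iteration):
  FIRST(P) = { '/', ε }

To compute FIRST(P g P), process the symbols left to right:
Symbol P is a non-terminal. Add FIRST(P) \ {ε} = { '/' }
P is nullable (ε ∈ FIRST(P)), continue to the next symbol.
Symbol g is a terminal. Add 'g' and stop.
FIRST(P g P) = { '/', 'g' }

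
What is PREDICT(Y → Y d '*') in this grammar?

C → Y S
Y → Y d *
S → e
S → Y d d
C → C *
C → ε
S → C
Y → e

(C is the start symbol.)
{ 'e' }

PREDICT(Y → Y d '*') = (FIRST(RHS) \ {ε}) ∪ (FOLLOW(Y) if ε ∈ FIRST(RHS), i.e. RHS ⇒* ε)
FIRST(Y) = { 'e' }
FIRST(Y d '*') = { 'e' }
ε ∉ FIRST(Y d '*'), so FOLLOW(Y) is not added.
PREDICT(Y → Y d '*') = { 'e' }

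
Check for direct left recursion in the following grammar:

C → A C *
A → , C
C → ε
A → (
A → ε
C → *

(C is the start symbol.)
No direct left recursion

C → A C *: starts with A
A → , C: starts with ','
C → ε: starts with ε
A → (: starts with '('
A → ε: starts with ε
C → *: starts with '*'

No direct left recursion found.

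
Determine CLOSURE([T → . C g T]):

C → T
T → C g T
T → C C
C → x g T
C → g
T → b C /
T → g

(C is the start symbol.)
{ [C → . T], [C → . g], [C → . x g T], [T → . C C], [T → . C g T], [T → . b C /], [T → . g] }

To compute CLOSURE, for each item [A → α.Bβ] where B is a non-terminal, add [B → .γ] for all productions B → γ; repeat for the newly added items until nothing changes.

Start with: [T → . C g T]
  [T → . C g T] has the dot before C: add [C → . T], [C → . x g T], [C → . g]
  [C → . T] has the dot before T: add [T → . C C], [T → . b C /], [T → . g]
No further items can be added.

CLOSURE = { [C → . T], [C → . g], [C → . x g T], [T → . C C], [T → . C g T], [T → . b C /], [T → . g] }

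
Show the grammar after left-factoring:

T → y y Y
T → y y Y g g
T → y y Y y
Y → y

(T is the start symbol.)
Left-factoring transforms A → αβ₁ | αβ₂ into A → αA' and A' → β₁ | β₂
(α is the longest common prefix among the alternatives). Repeat until
no nonterminal has two alternatives with a common prefix.

Round 1: T has alternatives sharing prefix 'y y Y'. Introduce T': T → y y Y T'
  Add: T' → ε
  Add: T' → g g
  Add: T' → y

No remaining common prefixes — done.

Resulting grammar:
T → y y Y T'
T' → ε
T' → g g
T' → y
Y → y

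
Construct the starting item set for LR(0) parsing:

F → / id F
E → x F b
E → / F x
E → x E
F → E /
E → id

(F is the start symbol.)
First, augment the grammar with F' → F
I₀ = CLOSURE({ [F' → . F] }):
  [F' → . F] has the dot before F: add [F → . / id F], [F → . E /]
  [F → . E /] has the dot before E: add [E → . x F b], [E → . / F x], [E → . x E], [E → . id]
No further items can be added.

I₀ = { [E → . / F x], [E → . id], [E → . x E], [E → . x F b], [F → . / id F], [F → . E /], [F' → . F] }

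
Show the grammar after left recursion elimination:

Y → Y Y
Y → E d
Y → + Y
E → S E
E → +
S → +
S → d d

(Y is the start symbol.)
Y is directly left-recursive. The standard transformation for
  A → A α₁ | ... | A α_m | β₁ | ... | β_n
is
  A  → β₁ A' | ... | β_n A'
  A' → α₁ A' | ... | α_m A' | ε

Y → E d becomes Y → E d Y'
Y → + Y becomes Y → + Y Y'
Y → Y Y becomes Y' → Y Y'
Add Y' → ε

Productions for other non-terminals are unchanged:
  E → S E
  E → +
  S → +
  S → d d

Resulting grammar:
Y → E d Y'
Y → + Y Y'
Y' → Y Y'
Y' → ε
E → S E
E → +
S → +
S → d d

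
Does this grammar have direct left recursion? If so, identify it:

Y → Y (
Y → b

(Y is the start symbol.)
Yes, Y is left-recursive

Direct left recursion occurs when N → N α for some non-terminal N (the right-hand side begins with the left-hand side itself).

Y → Y (: LEFT RECURSIVE (starts with Y)
Y → b: starts with b

The grammar has direct left recursion on: Y.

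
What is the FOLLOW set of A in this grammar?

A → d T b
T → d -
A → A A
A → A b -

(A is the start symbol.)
{ $, 'b', 'd' }

To compute FOLLOW(A), find every occurrence of A on a right-hand side N → α A β: add FIRST(β) \ {ε}, and if β is empty or nullable also add FOLLOW(N). Iterate to a fixed point.

A is the start symbol, so $ ∈ FOLLOW(A).
In A → A A: A is followed by A, add FIRST(A) \ {ε} = { 'd' }
In A → A A: A is at the end; this adds FOLLOW(A) to itself — nothing new
In A → A b -: A is followed by b '-', add FIRST(b '-') \ {ε} = { 'b' }

Taking the union: FOLLOW(A) = { $, 'b', 'd' }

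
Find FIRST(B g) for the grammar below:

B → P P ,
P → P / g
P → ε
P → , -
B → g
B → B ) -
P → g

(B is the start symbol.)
FIRST sets of the non-terminals involved (from the grammar, by fixed-point iteration):
  FIRST(B) = { ',', '/', 'g' }

To compute FIRST(B g), process the symbols left to right:
Symbol B is a non-terminal. Add FIRST(B) \ {ε} = { ',', '/', 'g' }
B is not nullable (ε ∉ FIRST(B)), so stop here.
FIRST(B g) = { ',', '/', 'g' }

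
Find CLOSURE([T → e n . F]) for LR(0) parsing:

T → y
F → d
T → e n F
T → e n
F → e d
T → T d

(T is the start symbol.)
{ [F → . d], [F → . e d], [T → e n . F] }

To compute CLOSURE, for each item [A → α.Bβ] where B is a non-terminal, add [B → .γ] for all productions B → γ; repeat for the newly added items until nothing changes.

Start with: [T → e n . F]
  [T → e n . F] has the dot before F: add [F → . d], [F → . e d]
No further items can be added.

CLOSURE = { [F → . d], [F → . e d], [T → e n . F] }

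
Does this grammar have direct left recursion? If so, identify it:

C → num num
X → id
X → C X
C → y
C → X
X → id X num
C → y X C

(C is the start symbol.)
C → num num: starts with num
X → id: starts with id
X → C X: starts with C
C → y: starts with y
C → X: starts with X
X → id X num: starts with id
C → y X C: starts with y

No direct left recursion found.

Answer: No direct left recursion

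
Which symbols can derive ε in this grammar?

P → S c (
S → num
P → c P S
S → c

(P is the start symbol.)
None

A non-terminal is nullable if it can derive ε (the empty string): either it has an ε-production, or it has a production whose right-hand side consists entirely of nullable non-terminals.

There are no ε-productions, so no non-terminal can derive ε.
No non-terminals are nullable.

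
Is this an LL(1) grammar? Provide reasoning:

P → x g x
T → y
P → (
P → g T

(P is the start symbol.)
A grammar is LL(1) if for each non-terminal N with multiple productions, the predict sets of those productions are pairwise disjoint, where PREDICT(N → α) = (FIRST(α) \ {ε}) ∪ (FOLLOW(N) if α ⇒* ε).

For P:
  PREDICT(P → x g x) = { 'x' }
  PREDICT(P → '(') = { '(' }
  PREDICT(P → g T) = { 'g' }
T has a single production, so nothing to check there.

All predict sets are disjoint. The grammar IS LL(1).

Answer: Yes, the grammar is LL(1).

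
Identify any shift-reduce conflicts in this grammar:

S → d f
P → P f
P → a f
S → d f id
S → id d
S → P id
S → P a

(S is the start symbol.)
Yes — I7: [S → d f .] vs [S → d f . id]

A shift-reduce conflict occurs when an LR(0) state has both:
  - a complete (reduce) item [A → α .] (dot at the end), and
  - a shift item [B → β . c γ] (dot before a terminal).

Augment with S' → S and build the canonical LR(0) collection (I0 = CLOSURE({[S' → . S]}), then GOTO on every symbol after a dot until no new states appear). It has 13 states:
  I0: { [P → . P f], [P → . a f], [S → . P a], [S → . P id], [S → . d f id], [S → . d f], [S → . id d], [S' → . S] }  — shift
  I1: { [P → P . f], [S → P . a], [S → P . id] }  — shift
  I2: { [S' → S .] }  — accept
  I3: { [P → a . f] }  — shift
  I4: { [S → d . f id], [S → d . f] }  — shift
  I5: { [S → id . d] }  — shift
  I6: { [S → id d .] }  — reduce
  I7: { [S → d f . id], [S → d f .] }  — shift, reduce
  I8: { [S → d f id .] }  — reduce
  I9: { [P → a f .] }  — reduce
  I10: { [S → P a .] }  — reduce
  I11: { [P → P f .] }  — reduce
  I12: { [S → P id .] }  — reduce

I7 contains reduce item [S → d f .] and shift item [S → d f . id] — shift-reduce conflict.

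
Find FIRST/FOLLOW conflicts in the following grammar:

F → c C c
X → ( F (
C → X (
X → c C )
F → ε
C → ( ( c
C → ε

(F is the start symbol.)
Nullable non-terminals: C, F.
FIRST sets used below: FIRST(X) = { '(', 'c' }

C: nullable alternative(s) C → ε; FOLLOW(C) = { ')', 'c' }
  C → X (: FIRST \ {ε} = { '(', 'c' } — overlaps FOLLOW(C) on { 'c' }: CONFLICT
  C → ( ( c: FIRST \ {ε} = { '(' } — disjoint from FOLLOW(C)
  C → ε: FIRST \ {ε} = { } — this is the only nullable alternative, skip

F: nullable alternative(s) F → ε; FOLLOW(F) = { $, '(' }
  F → c C c: FIRST \ {ε} = { 'c' } — disjoint from FOLLOW(F)
  F → ε: FIRST \ {ε} = { } — this is the only nullable alternative, skip

X has no nullable alternative, so no FIRST/FOLLOW check is needed there.

So the grammar has 1 FIRST/FOLLOW conflict (marked CONFLICT above).

Answer: Yes. C → X '(' with FOLLOW(C) on { 'c' }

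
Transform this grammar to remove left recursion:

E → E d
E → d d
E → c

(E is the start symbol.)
E → d d E'
E → c E'
E' → d E'
E' → ε

E is directly left-recursive. The standard transformation for
  A → A α₁ | ... | A α_m | β₁ | ... | β_n
is
  A  → β₁ A' | ... | β_n A'
  A' → α₁ A' | ... | α_m A' | ε

E → d d becomes E → d d E'
E → c becomes E → c E'
E → E d becomes E' → d E'
Add E' → ε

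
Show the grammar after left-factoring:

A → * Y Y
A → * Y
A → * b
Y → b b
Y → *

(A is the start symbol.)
A → * A'
A' → Y A''
A'' → Y
A'' → ε
A' → b
Y → b b
Y → *

Left-factoring transforms A → αβ₁ | αβ₂ into A → αA' and A' → β₁ | β₂
(α is the longest common prefix among the alternatives). Repeat until
no nonterminal has two alternatives with a common prefix.

Round 1: A has alternatives sharing prefix '*'. Introduce A': A → * A'
  Add: A' → Y Y
  Add: A' → Y
  Add: A' → b

Round 2: A' has alternatives sharing prefix 'Y'. Introduce A'': A' → Y A''
  Add: A'' → Y
  Add: A'' → ε

No remaining common prefixes — done.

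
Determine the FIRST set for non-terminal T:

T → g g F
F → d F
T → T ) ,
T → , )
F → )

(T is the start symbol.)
{ ',', 'g' }

From T → g g F:
  - g is a terminal: add 'g' and stop
From T → T ) ,:
  - T is the symbol being defined: contributes nothing new
    T is not nullable, so stop
From T → , ):
  - ',' is a terminal: add ',' and stop

Collecting: FIRST(T) = { ',', 'g' }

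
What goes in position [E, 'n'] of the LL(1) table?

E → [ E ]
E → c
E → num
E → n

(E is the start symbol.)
E → n

To find M[E, 'n'], we find productions for E where 'n' is in the predict set (PREDICT(N → α) = (FIRST(α) \ {ε}) ∪ (FOLLOW(N) if α ⇒* ε)).

E → [ E ]: PREDICT = { '[' }
E → c: PREDICT = { 'c' }
E → num: PREDICT = { 'num' }
E → n: PREDICT = { 'n' }
  'n' is in predict set, so this production goes in M[E, 'n']

M[E, 'n'] = E → n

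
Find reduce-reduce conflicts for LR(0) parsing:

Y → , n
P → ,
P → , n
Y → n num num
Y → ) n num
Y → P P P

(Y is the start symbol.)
A reduce-reduce conflict occurs when an LR(0) state has two complete items [A → α .] and [B → β .] — both call for a reduction, and with no lookahead the parser cannot choose between them.

Augment with Y' → Y and build the canonical LR(0) collection (I0 = CLOSURE({[Y' → . Y]}), then GOTO on every symbol after a dot until no new states appear). It has 15 states:
  I0: { [P → . , n], [P → . ,], [Y → . ) n num], [Y → . , n], [Y → . P P P], [Y → . n num num], [Y' → . Y] }  — shift
  I1: { [Y → ) . n num] }  — shift
  I2: { [P → , . n], [P → , .], [Y → , . n] }  — shift, reduce
  I3: { [P → . , n], [P → . ,], [Y → P . P P] }  — shift
  I4: { [Y' → Y .] }  — accept
  I5: { [Y → n . num num] }  — shift
  I6: { [Y → n num . num] }  — shift
  I7: { [Y → n num num .] }  — reduce
  I8: { [P → , . n], [P → , .] }  — shift, reduce
  I9: { [P → . , n], [P → . ,], [Y → P P . P] }  — shift
  I10: { [Y → P P P .] }  — reduce
  I11: { [P → , n .] }  — reduce
  I12: { [P → , n .], [Y → , n .] }  — 2 reduces
  I13: { [Y → ) n . num] }  — shift
  I14: { [Y → ) n num .] }  — reduce

I12 contains complete items [P → , n .], [Y → , n .] — reduce-reduce conflict.

Answer: Yes — I12: [P → , n .] vs [Y → , n .]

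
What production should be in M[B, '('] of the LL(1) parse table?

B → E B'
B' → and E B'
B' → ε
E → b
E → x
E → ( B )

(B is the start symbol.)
B → E B'

To find M[B, '('], we find productions for B where '(' is in the predict set (PREDICT(N → α) = (FIRST(α) \ {ε}) ∪ (FOLLOW(N) if α ⇒* ε)).

Relevant sets:
  FIRST(E) = { '(', 'b', 'x' }

B → E B': PREDICT = { '(', 'b', 'x' }
  '(' is in predict set, so this production goes in M[B, '(']

M[B, '('] = B → E B'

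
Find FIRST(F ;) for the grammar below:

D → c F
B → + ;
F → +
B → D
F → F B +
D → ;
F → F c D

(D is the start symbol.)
{ '+' }

FIRST sets of the non-terminals involved (from the grammar, by fixed-point iteration):
  FIRST(F) = { '+' }

To compute FIRST(F ;), process the symbols left to right:
Symbol F is a non-terminal. Add FIRST(F) \ {ε} = { '+' }
F is not nullable (ε ∉ FIRST(F)), so stop here.
FIRST(F ;) = { '+' }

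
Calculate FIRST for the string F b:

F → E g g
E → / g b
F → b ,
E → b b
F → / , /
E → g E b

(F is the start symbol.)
{ '/', 'b', 'g' }

FIRST sets of the non-terminals involved (from the grammar, by fixed-point iteration):
  FIRST(F) = { '/', 'b', 'g' }

To compute FIRST(F b), process the symbols left to right:
Symbol F is a non-terminal. Add FIRST(F) \ {ε} = { '/', 'b', 'g' }
F is not nullable (ε ∉ FIRST(F)), so stop here.
FIRST(F b) = { '/', 'b', 'g' }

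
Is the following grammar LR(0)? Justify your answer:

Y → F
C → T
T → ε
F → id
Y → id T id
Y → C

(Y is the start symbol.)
No. Shift-reduce conflict between [T → .] and [F → . id]

Augment with Y' → Y and build the canonical LR(0) collection (I0 = CLOSURE({[Y' → . Y]}), then GOTO on every symbol after a dot until no new states appear). It has 8 states:
  I0: { [C → . T], [F → . id], [T → .], [Y → . C], [Y → . F], [Y → . id T id], [Y' → . Y] }  — shift, reduce
  I1: { [Y → C .] }  — reduce
  I2: { [Y → F .] }  — reduce
  I3: { [C → T .] }  — reduce
  I4: { [Y' → Y .] }  — accept
  I5: { [F → id .], [T → .], [Y → id . T id] }  — 2 reduces
  I6: { [Y → id T . id] }  — shift
  I7: { [Y → id T id .] }  — reduce

Conflict in state I0:
  Shift-reduce conflict between [T → .] and [F → . id]
So the grammar is NOT LR(0).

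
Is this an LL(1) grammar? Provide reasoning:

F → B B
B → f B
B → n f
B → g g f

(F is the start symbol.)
A grammar is LL(1) if for each non-terminal N with multiple productions, the predict sets of those productions are pairwise disjoint, where PREDICT(N → α) = (FIRST(α) \ {ε}) ∪ (FOLLOW(N) if α ⇒* ε).

For B:
  PREDICT(B → f B) = { 'f' }
  PREDICT(B → n f) = { 'n' }
  PREDICT(B → g g f) = { 'g' }
F has a single production, so nothing to check there.

All predict sets are disjoint. The grammar IS LL(1).

Answer: Yes, the grammar is LL(1).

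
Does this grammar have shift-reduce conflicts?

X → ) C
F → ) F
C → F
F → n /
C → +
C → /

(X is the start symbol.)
No shift-reduce conflicts

A shift-reduce conflict occurs when an LR(0) state has both:
  - a complete (reduce) item [A → α .] (dot at the end), and
  - a shift item [B → β . c γ] (dot before a terminal).

Augment with X' → X and build the canonical LR(0) collection (I0 = CLOSURE({[X' → . X]}), then GOTO on every symbol after a dot until no new states appear). It has 11 states:
  I0: { [X → . ) C], [X' → . X] }  — shift
  I1: { [C → . +], [C → . /], [C → . F], [F → . ) F], [F → . n /], [X → ) . C] }  — shift
  I2: { [X' → X .] }  — accept
  I3: { [F → ) . F], [F → . ) F], [F → . n /] }  — shift
  I4: { [C → + .] }  — reduce
  I5: { [C → / .] }  — reduce
  I6: { [X → ) C .] }  — reduce
  I7: { [C → F .] }  — reduce
  I8: { [F → n . /] }  — shift
  I9: { [F → n / .] }  — reduce
  I10: { [F → ) F .] }  — reduce

No state contains both a complete item and a shift item.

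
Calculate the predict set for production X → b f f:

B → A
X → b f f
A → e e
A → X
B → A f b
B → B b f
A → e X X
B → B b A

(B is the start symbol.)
{ 'b' }

PREDICT(X → b f f) = (FIRST(RHS) \ {ε}) ∪ (FOLLOW(X) if ε ∈ FIRST(RHS), i.e. RHS ⇒* ε)
FIRST(b f f) = { 'b' }
ε ∉ FIRST(b f f), so FOLLOW(X) is not added.
PREDICT(X → b f f) = { 'b' }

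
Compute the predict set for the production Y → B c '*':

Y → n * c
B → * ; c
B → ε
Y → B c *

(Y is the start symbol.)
{ '*', 'c' }

PREDICT(Y → B c '*') = (FIRST(RHS) \ {ε}) ∪ (FOLLOW(Y) if ε ∈ FIRST(RHS), i.e. RHS ⇒* ε)
FIRST(B) = { '*', ε }
FIRST(B c '*') = { '*', 'c' }
ε ∉ FIRST(B c '*'), so FOLLOW(Y) is not added.
PREDICT(Y → B c '*') = { '*', 'c' }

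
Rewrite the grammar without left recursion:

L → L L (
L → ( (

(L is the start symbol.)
L is directly left-recursive. The standard transformation for
  A → A α₁ | ... | A α_m | β₁ | ... | β_n
is
  A  → β₁ A' | ... | β_n A'
  A' → α₁ A' | ... | α_m A' | ε

L → ( ( becomes L → ( ( L'
L → L L ( becomes L' → L ( L'
Add L' → ε

Resulting grammar:
L → ( ( L'
L' → L ( L'
L' → ε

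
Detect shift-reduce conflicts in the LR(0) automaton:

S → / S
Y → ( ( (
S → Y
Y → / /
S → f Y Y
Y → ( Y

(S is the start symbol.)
A shift-reduce conflict occurs when an LR(0) state has both:
  - a complete (reduce) item [A → α .] (dot at the end), and
  - a shift item [B → β . c γ] (dot before a terminal).

Augment with S' → S and build the canonical LR(0) collection (I0 = CLOSURE({[S' → . S]}), then GOTO on every symbol after a dot until no new states appear). It has 15 states:
  I0: { [S → . / S], [S → . Y], [S → . f Y Y], [S' → . S], [Y → . ( ( (], [Y → . ( Y], [Y → . / /] }  — shift
  I1: { [Y → ( . ( (], [Y → ( . Y], [Y → . ( ( (], [Y → . ( Y], [Y → . / /] }  — shift
  I2: { [S → . / S], [S → . Y], [S → . f Y Y], [S → / . S], [Y → . ( ( (], [Y → . ( Y], [Y → . / /], [Y → / . /] }  — shift
  I3: { [S' → S .] }  — accept
  I4: { [S → Y .] }  — reduce
  I5: { [S → f . Y Y], [Y → . ( ( (], [Y → . ( Y], [Y → . / /] }  — shift
  I6: { [Y → / . /] }  — shift
  I7: { [S → f Y . Y], [Y → . ( ( (], [Y → . ( Y], [Y → . / /] }  — shift
  I8: { [S → f Y Y .] }  — reduce
  I9: { [Y → / / .] }  — reduce
  I10: { [S → . / S], [S → . Y], [S → . f Y Y], [S → / . S], [Y → . ( ( (], [Y → . ( Y], [Y → . / /], [Y → / . /], [Y → / / .] }  — shift, reduce
  I11: { [S → / S .] }  — reduce
  I12: { [Y → ( ( . (], [Y → ( . ( (], [Y → ( . Y], [Y → . ( ( (], [Y → . ( Y], [Y → . / /] }  — shift
  I13: { [Y → ( Y .] }  — reduce
  I14: { [Y → ( ( ( .], [Y → ( ( . (], [Y → ( . ( (], [Y → ( . Y], [Y → . ( ( (], [Y → . ( Y], [Y → . / /] }  — shift, reduce

I10 contains reduce item [Y → / / .] and shift items [S → . / S], [S → . f Y Y], [Y → . ( ( (], [Y → . ( Y], [Y → . / /], [Y → / . /] — shift-reduce conflict.
I14 contains reduce item [Y → ( ( ( .] and shift items [Y → . ( ( (], [Y → ( . ( (], [Y → ( ( . (], [Y → . ( Y], [Y → . / /] — shift-reduce conflict.

Answer: Yes — I10: [Y → / / .] vs [S → . / S]; I14: [Y → ( ( ( .] vs [Y → . ( ( (]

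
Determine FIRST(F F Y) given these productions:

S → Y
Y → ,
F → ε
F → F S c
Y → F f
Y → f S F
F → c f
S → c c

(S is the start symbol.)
FIRST sets of the non-terminals involved (from the grammar, by fixed-point iteration):
  FIRST(F) = { ',', 'c', 'f', ε }
  FIRST(Y) = { ',', 'c', 'f' }

To compute FIRST(F F Y), process the symbols left to right:
Symbol F is a non-terminal. Add FIRST(F) \ {ε} = { ',', 'c', 'f' }
F is nullable (ε ∈ FIRST(F)), continue to the next symbol.
Symbol F is a non-terminal. Add FIRST(F) \ {ε} = { ',', 'c', 'f' }
F is nullable (ε ∈ FIRST(F)), continue to the next symbol.
Symbol Y is a non-terminal. Add FIRST(Y) \ {ε} = { ',', 'c', 'f' }
Y is not nullable (ε ∉ FIRST(Y)), so stop here.
FIRST(F F Y) = { ',', 'c', 'f' }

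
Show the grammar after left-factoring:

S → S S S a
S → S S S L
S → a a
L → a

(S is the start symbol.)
Left-factoring transforms A → αβ₁ | αβ₂ into A → αA' and A' → β₁ | β₂
(α is the longest common prefix among the alternatives). Repeat until
no nonterminal has two alternatives with a common prefix.

Round 1: S has alternatives sharing prefix 'S S S'. Introduce S': S → S S S S'
  Add: S' → a
  Add: S' → L

No remaining common prefixes — done.

Resulting grammar:
S → S S S S'
S' → a
S' → L
S → a a
L → a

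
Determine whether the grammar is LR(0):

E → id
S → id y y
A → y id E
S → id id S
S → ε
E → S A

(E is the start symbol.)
Augment with E' → E and build the canonical LR(0) collection (I0 = CLOSURE({[E' → . E]}), then GOTO on every symbol after a dot until no new states appear). It has 13 states:
  I0: { [E → . S A], [E → . id], [E' → . E], [S → . id id S], [S → . id y y], [S → .] }  — shift, reduce
  I1: { [E' → E .] }  — accept
  I2: { [A → . y id E], [E → S . A] }  — shift
  I3: { [E → id .], [S → id . id S], [S → id . y y] }  — shift, reduce
  I4: { [S → . id id S], [S → . id y y], [S → .], [S → id id . S] }  — shift, reduce
  I5: { [S → id y . y] }  — shift
  I6: { [S → id y y .] }  — reduce
  I7: { [S → id id S .] }  — reduce
  I8: { [S → id . id S], [S → id . y y] }  — shift
  I9: { [E → S A .] }  — reduce
  I10: { [A → y . id E] }  — shift
  I11: { [A → y id . E], [E → . S A], [E → . id], [S → . id id S], [S → . id y y], [S → .] }  — shift, reduce
  I12: { [A → y id E .] }  — reduce

Conflict in state I0:
  Shift-reduce conflict between [S → .] and [E → . id]
So the grammar is NOT LR(0).

Answer: No. Shift-reduce conflict between [S → .] and [E → . id]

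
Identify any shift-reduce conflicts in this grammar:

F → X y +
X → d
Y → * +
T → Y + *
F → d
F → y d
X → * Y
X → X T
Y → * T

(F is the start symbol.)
Augment with F' → F and build the canonical LR(0) collection (I0 = CLOSURE({[F' → . F]}), then GOTO on every symbol after a dot until no new states appear). It has 17 states:
  I0: { [F → . X y +], [F → . d], [F → . y d], [F' → . F], [X → . * Y], [X → . X T], [X → . d] }  — shift
  I1: { [X → * . Y], [Y → . * +], [Y → . * T] }  — shift
  I2: { [F' → F .] }  — accept
  I3: { [F → X . y +], [T → . Y + *], [X → X . T], [Y → . * +], [Y → . * T] }  — shift
  I4: { [F → d .], [X → d .] }  — 2 reduces
  I5: { [F → y . d] }  — shift
  I6: { [F → y d .] }  — reduce
  I7: { [T → . Y + *], [Y → * . +], [Y → * . T], [Y → . * +], [Y → . * T] }  — shift
  I8: { [X → X T .] }  — reduce
  I9: { [T → Y . + *] }  — shift
  I10: { [F → X y . +] }  — shift
  I11: { [F → X y + .] }  — reduce
  I12: { [T → Y + . *] }  — shift
  I13: { [T → Y + * .] }  — reduce
  I14: { [Y → * + .] }  — reduce
  I15: { [Y → * T .] }  — reduce
  I16: { [X → * Y .] }  — reduce

No state contains both a complete item and a shift item.

Answer: No shift-reduce conflicts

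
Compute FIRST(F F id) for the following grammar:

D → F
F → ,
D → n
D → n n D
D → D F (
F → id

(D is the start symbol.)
FIRST sets of the non-terminals involved (from the grammar, by fixed-point iteration):
  FIRST(F) = { ',', 'id' }

To compute FIRST(F F id), process the symbols left to right:
Symbol F is a non-terminal. Add FIRST(F) \ {ε} = { ',', 'id' }
F is not nullable (ε ∉ FIRST(F)), so stop here.
FIRST(F F id) = { ',', 'id' }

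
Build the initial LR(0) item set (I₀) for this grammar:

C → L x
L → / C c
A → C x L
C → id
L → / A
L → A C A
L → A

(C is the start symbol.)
{ [A → . C x L], [C → . L x], [C → . id], [C' → . C], [L → . / A], [L → . / C c], [L → . A C A], [L → . A] }

First, augment the grammar with C' → C
I₀ = CLOSURE({ [C' → . C] }):
  [C' → . C] has the dot before C: add [C → . L x], [C → . id]
  [C → . L x] has the dot before L: add [L → . / C c], [L → . / A], [L → . A C A], [L → . A]
  [L → . A C A] has the dot before A: add [A → . C x L]
No further items can be added.

I₀ = { [A → . C x L], [C → . L x], [C → . id], [C' → . C], [L → . / A], [L → . / C c], [L → . A C A], [L → . A] }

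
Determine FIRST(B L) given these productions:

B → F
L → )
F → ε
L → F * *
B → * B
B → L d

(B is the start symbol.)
FIRST sets of the non-terminals involved (from the grammar, by fixed-point iteration):
  FIRST(B) = { ')', '*', ε }
  FIRST(L) = { ')', '*' }

To compute FIRST(B L), process the symbols left to right:
Symbol B is a non-terminal. Add FIRST(B) \ {ε} = { ')', '*' }
B is nullable (ε ∈ FIRST(B)), continue to the next symbol.
Symbol L is a non-terminal. Add FIRST(L) \ {ε} = { ')', '*' }
L is not nullable (ε ∉ FIRST(L)), so stop here.
FIRST(B L) = { ')', '*' }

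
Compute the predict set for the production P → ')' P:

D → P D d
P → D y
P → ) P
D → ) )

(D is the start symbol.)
PREDICT(P → ')' P) = (FIRST(RHS) \ {ε}) ∪ (FOLLOW(P) if ε ∈ FIRST(RHS), i.e. RHS ⇒* ε)
FIRST(')' P) = { ')' }
ε ∉ FIRST(')' P), so FOLLOW(P) is not added.
PREDICT(P → ')' P) = { ')' }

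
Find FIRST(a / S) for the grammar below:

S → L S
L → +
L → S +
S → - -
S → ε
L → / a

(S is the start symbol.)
To compute FIRST(a / S), process the symbols left to right:
Symbol a is a terminal. Add 'a' and stop.
FIRST(a / S) = { 'a' }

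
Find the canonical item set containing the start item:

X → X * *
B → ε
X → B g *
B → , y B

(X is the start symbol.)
{ [B → . , y B], [B → .], [X → . B g *], [X → . X * *], [X' → . X] }

First, augment the grammar with X' → X
I₀ = CLOSURE({ [X' → . X] }):
  [X' → . X] has the dot before X: add [X → . X * *], [X → . B g *]
  [X → . B g *] has the dot before B: add [B → .], [B → . , y B]
No further items can be added.

I₀ = { [B → . , y B], [B → .], [X → . B g *], [X → . X * *], [X' → . X] }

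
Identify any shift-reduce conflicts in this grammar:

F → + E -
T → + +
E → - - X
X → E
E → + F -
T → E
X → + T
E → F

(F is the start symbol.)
A shift-reduce conflict occurs when an LR(0) state has both:
  - a complete (reduce) item [A → α .] (dot at the end), and
  - a shift item [B → β . c γ] (dot before a terminal).

Augment with F' → F and build the canonical LR(0) collection (I0 = CLOSURE({[F' → . F]}), then GOTO on every symbol after a dot until no new states appear). It has 18 states:
  I0: { [F → . + E -], [F' → . F] }  — shift
  I1: { [E → . + F -], [E → . - - X], [E → . F], [F → + . E -], [F → . + E -] }  — shift
  I2: { [F' → F .] }  — accept
  I3: { [E → + . F -], [E → . + F -], [E → . - - X], [E → . F], [F → + . E -], [F → . + E -] }  — shift
  I4: { [E → - . - X] }  — shift
  I5: { [F → + E . -] }  — shift
  I6: { [E → F .] }  — reduce
  I7: { [F → + E - .] }  — reduce
  I8: { [E → - - . X], [E → . + F -], [E → . - - X], [E → . F], [F → . + E -], [X → . + T], [X → . E] }  — shift
  I9: { [E → + . F -], [E → . + F -], [E → . - - X], [E → . F], [F → + . E -], [F → . + E -], [T → . + +], [T → . E], [X → + . T] }  — shift
  I10: { [X → E .] }  — reduce
  I11: { [E → - - X .] }  — reduce
  I12: { [E → + . F -], [E → . + F -], [E → . - - X], [E → . F], [F → + . E -], [F → . + E -], [T → + . +] }  — shift
  I13: { [F → + E . -], [T → E .] }  — shift, reduce
  I14: { [E → + F . -], [E → F .] }  — shift, reduce
  I15: { [X → + T .] }  — reduce
  I16: { [E → + F - .] }  — reduce
  I17: { [E → + . F -], [E → . + F -], [E → . - - X], [E → . F], [F → + . E -], [F → . + E -], [T → + + .] }  — shift, reduce

I13 contains reduce item [T → E .] and shift item [F → + E . -] — shift-reduce conflict.
I14 contains reduce item [E → F .] and shift item [E → + F . -] — shift-reduce conflict.
I17 contains reduce item [T → + + .] and shift items [E → . + F -], [E → . - - X], [F → . + E -] — shift-reduce conflict.

Answer: Yes — I13: [T → E .] vs [F → + E . -]; I14: [E → F .] vs [E → + F . -]; I17: [T → + + .] vs [E → . + F -]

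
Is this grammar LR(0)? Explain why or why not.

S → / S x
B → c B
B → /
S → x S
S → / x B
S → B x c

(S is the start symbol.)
No. Shift-reduce conflict between [B → / .] and [B → . /]

A grammar is LR(0) if no state in the canonical LR(0) collection has:
  - both a shift item (dot before a terminal) and a complete item (shift-reduce conflict), or
  - two or more complete items (reduce-reduce conflict; the accept item [S' → S .] counts as a complete item here).

Augment with S' → S and build the canonical LR(0) collection (I0 = CLOSURE({[S' → . S]}), then GOTO on every symbol after a dot until no new states appear). It has 15 states:
  I0: { [B → . /], [B → . c B], [S → . / S x], [S → . / x B], [S → . B x c], [S → . x S], [S' → . S] }  — shift
  I1: { [B → . /], [B → . c B], [B → / .], [S → . / S x], [S → . / x B], [S → . B x c], [S → . x S], [S → / . S x], [S → / . x B] }  — shift, reduce
  I2: { [S → B . x c] }  — shift
  I3: { [S' → S .] }  — accept
  I4: { [B → . /], [B → . c B], [B → c . B] }  — shift
  I5: { [B → . /], [B → . c B], [S → . / S x], [S → . / x B], [S → . B x c], [S → . x S], [S → x . S] }  — shift
  I6: { [S → x S .] }  — reduce
  I7: { [B → / .] }  — reduce
  I8: { [B → c B .] }  — reduce
  I9: { [S → B x . c] }  — shift
  I10: { [S → B x c .] }  — reduce
  I11: { [S → / S . x] }  — shift
  I12: { [B → . /], [B → . c B], [S → . / S x], [S → . / x B], [S → . B x c], [S → . x S], [S → / x . B], [S → x . S] }  — shift
  I13: { [S → / x B .], [S → B . x c] }  — shift, reduce
  I14: { [S → / S x .] }  — reduce

Conflict in state I1:
  Shift-reduce conflict between [B → / .] and [B → . /]
So the grammar is NOT LR(0).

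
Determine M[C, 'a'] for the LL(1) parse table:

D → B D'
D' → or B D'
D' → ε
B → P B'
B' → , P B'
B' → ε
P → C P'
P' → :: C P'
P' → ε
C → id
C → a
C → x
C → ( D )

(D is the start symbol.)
To find M[C, 'a'], we find productions for C where 'a' is in the predict set (PREDICT(N → α) = (FIRST(α) \ {ε}) ∪ (FOLLOW(N) if α ⇒* ε)).

C → id: PREDICT = { 'id' }
C → a: PREDICT = { 'a' }
  'a' is in predict set, so this production goes in M[C, 'a']
C → x: PREDICT = { 'x' }
C → ( D ): PREDICT = { '(' }

M[C, 'a'] = C → a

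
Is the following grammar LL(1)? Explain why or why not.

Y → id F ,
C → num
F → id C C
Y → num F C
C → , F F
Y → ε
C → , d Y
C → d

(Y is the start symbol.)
A grammar is LL(1) if for each non-terminal N with multiple productions, the predict sets of those productions are pairwise disjoint, where PREDICT(N → α) = (FIRST(α) \ {ε}) ∪ (FOLLOW(N) if α ⇒* ε).

Relevant sets:
  FOLLOW(Y) = { $, ',', 'd', 'id', 'num' }

For Y:
  PREDICT(Y → id F ',') = { 'id' }
  PREDICT(Y → num F C) = { 'num' }
  PREDICT(Y → ε) = { $, ',', 'd', 'id', 'num' }
For C:
  PREDICT(C → num) = { 'num' }
  PREDICT(C → ',' F F) = { ',' }
  PREDICT(C → ',' d Y) = { ',' }
  PREDICT(C → d) = { 'd' }
F has a single production, so nothing to check there.

Conflict found: Predict set conflict for Y: { 'id' }
The grammar is NOT LL(1).

Answer: No. Predict set conflict for Y: { 'id' }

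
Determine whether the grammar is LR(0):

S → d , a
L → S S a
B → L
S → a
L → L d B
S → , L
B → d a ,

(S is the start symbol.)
No. Shift-reduce conflict between [S → , L .] and [L → L . d B]

A grammar is LR(0) if no state in the canonical LR(0) collection has:
  - both a shift item (dot before a terminal) and a complete item (shift-reduce conflict), or
  - two or more complete items (reduce-reduce conflict; the accept item [S' → S .] counts as a complete item here).

Augment with S' → S and build the canonical LR(0) collection (I0 = CLOSURE({[S' → . S]}), then GOTO on every symbol after a dot until no new states appear). It has 17 states:
  I0: { [S → . , L], [S → . a], [S → . d , a], [S' → . S] }  — shift
  I1: { [L → . L d B], [L → . S S a], [S → , . L], [S → . , L], [S → . a], [S → . d , a] }  — shift
  I2: { [S' → S .] }  — accept
  I3: { [S → a .] }  — reduce
  I4: { [S → d . , a] }  — shift
  I5: { [S → d , . a] }  — shift
  I6: { [S → d , a .] }  — reduce
  I7: { [L → L . d B], [S → , L .] }  — shift, reduce
  I8: { [L → S . S a], [S → . , L], [S → . a], [S → . d , a] }  — shift
  I9: { [L → S S . a] }  — shift
  I10: { [L → S S a .] }  — reduce
  I11: { [B → . L], [B → . d a ,], [L → . L d B], [L → . S S a], [L → L d . B], [S → . , L], [S → . a], [S → . d , a] }  — shift
  I12: { [L → L d B .] }  — reduce
  I13: { [B → L .], [L → L . d B] }  — shift, reduce
  I14: { [B → d . a ,], [S → d . , a] }  — shift
  I15: { [B → d a . ,] }  — shift
  I16: { [B → d a , .] }  — reduce

Conflict in state I7:
  Shift-reduce conflict between [S → , L .] and [L → L . d B]
So the grammar is NOT LR(0).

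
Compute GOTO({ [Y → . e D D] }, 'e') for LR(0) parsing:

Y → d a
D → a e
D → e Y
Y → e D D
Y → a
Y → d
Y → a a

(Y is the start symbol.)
{ [D → . a e], [D → . e Y], [Y → e . D D] }

GOTO(I, 'e') = CLOSURE({ [A → αX.β] : [A → α.Xβ] ∈ I, X = 'e' })

Items with dot before 'e', with the dot advanced:
  [Y → . e D D] → [Y → e . D D]
Closure of the advanced items:
  [Y → e . D D] has the dot before D: add [D → . a e], [D → . e Y]

GOTO = { [D → . a e], [D → . e Y], [Y → e . D D] }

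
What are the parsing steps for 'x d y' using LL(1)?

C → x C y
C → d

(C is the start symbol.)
LL(1) parsing maintains a stack (initially the start symbol over $) and the input. At each step: if the stack top is a terminal, match it against the current input token; if it is a non-terminal N, replace it with the RHS of M[N, lookahead] (the unique production whose predict set contains the lookahead).

Stack is shown with the top on the left.

Stack    Input    Action
------------------------
C $      x d y $  output C → x C y
x C y $  x d y $  match 'x'
C y $    d y $    output C → d
d y $    d y $    match 'd'
y $      y $      match 'y'
$        $        accept

The string is accepted.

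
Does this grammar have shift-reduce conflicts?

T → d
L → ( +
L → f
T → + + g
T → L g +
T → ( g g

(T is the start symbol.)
No shift-reduce conflicts

A shift-reduce conflict occurs when an LR(0) state has both:
  - a complete (reduce) item [A → α .] (dot at the end), and
  - a shift item [B → β . c γ] (dot before a terminal).

Augment with T' → T and build the canonical LR(0) collection (I0 = CLOSURE({[T' → . T]}), then GOTO on every symbol after a dot until no new states appear). It has 14 states:
  I0: { [L → . ( +], [L → . f], [T → . ( g g], [T → . + + g], [T → . L g +], [T → . d], [T' → . T] }  — shift
  I1: { [L → ( . +], [T → ( . g g] }  — shift
  I2: { [T → + . + g] }  — shift
  I3: { [T → L . g +] }  — shift
  I4: { [T' → T .] }  — accept
  I5: { [T → d .] }  — reduce
  I6: { [L → f .] }  — reduce
  I7: { [T → L g . +] }  — shift
  I8: { [T → L g + .] }  — reduce
  I9: { [T → + + . g] }  — shift
  I10: { [T → + + g .] }  — reduce
  I11: { [L → ( + .] }  — reduce
  I12: { [T → ( g . g] }  — shift
  I13: { [T → ( g g .] }  — reduce

No state contains both a complete item and a shift item.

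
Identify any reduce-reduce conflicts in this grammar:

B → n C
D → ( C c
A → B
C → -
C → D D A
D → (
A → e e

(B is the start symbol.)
A reduce-reduce conflict occurs when an LR(0) state has two complete items [A → α .] and [B → β .] — both call for a reduction, and with no lookahead the parser cannot choose between them.

Augment with B' → B and build the canonical LR(0) collection (I0 = CLOSURE({[B' → . B]}), then GOTO on every symbol after a dot until no new states appear). It has 14 states:
  I0: { [B → . n C], [B' → . B] }  — shift
  I1: { [B' → B .] }  — accept
  I2: { [B → n . C], [C → . -], [C → . D D A], [D → . ( C c], [D → . (] }  — shift
  I3: { [C → . -], [C → . D D A], [D → ( . C c], [D → ( .], [D → . ( C c], [D → . (] }  — shift, reduce
  I4: { [C → - .] }  — reduce
  I5: { [B → n C .] }  — reduce
  I6: { [C → D . D A], [D → . ( C c], [D → . (] }  — shift
  I7: { [A → . B], [A → . e e], [B → . n C], [C → D D . A] }  — shift
  I8: { [C → D D A .] }  — reduce
  I9: { [A → B .] }  — reduce
  I10: { [A → e . e] }  — shift
  I11: { [A → e e .] }  — reduce
  I12: { [D → ( C . c] }  — shift
  I13: { [D → ( C c .] }  — reduce

No state contains more than one complete item.

Answer: No reduce-reduce conflicts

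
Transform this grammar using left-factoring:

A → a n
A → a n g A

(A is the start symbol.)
Left-factoring transforms A → αβ₁ | αβ₂ into A → αA' and A' → β₁ | β₂
(α is the longest common prefix among the alternatives). Repeat until
no nonterminal has two alternatives with a common prefix.

Round 1: A has alternatives sharing prefix 'a n'. Introduce A': A → a n A'
  Add: A' → ε
  Add: A' → g A

No remaining common prefixes — done.

Resulting grammar:
A → a n A'
A' → ε
A' → g A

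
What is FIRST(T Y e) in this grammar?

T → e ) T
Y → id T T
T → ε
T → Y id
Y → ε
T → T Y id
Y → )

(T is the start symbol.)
FIRST sets of the non-terminals involved (from the grammar, by fixed-point iteration):
  FIRST(T) = { ')', 'e', 'id', ε }
  FIRST(Y) = { ')', 'id', ε }

To compute FIRST(T Y e), process the symbols left to right:
Symbol T is a non-terminal. Add FIRST(T) \ {ε} = { ')', 'e', 'id' }
T is nullable (ε ∈ FIRST(T)), continue to the next symbol.
Symbol Y is a non-terminal. Add FIRST(Y) \ {ε} = { ')', 'id' }
Y is nullable (ε ∈ FIRST(Y)), continue to the next symbol.
Symbol e is a terminal. Add 'e' and stop.
FIRST(T Y e) = { ')', 'e', 'id' }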